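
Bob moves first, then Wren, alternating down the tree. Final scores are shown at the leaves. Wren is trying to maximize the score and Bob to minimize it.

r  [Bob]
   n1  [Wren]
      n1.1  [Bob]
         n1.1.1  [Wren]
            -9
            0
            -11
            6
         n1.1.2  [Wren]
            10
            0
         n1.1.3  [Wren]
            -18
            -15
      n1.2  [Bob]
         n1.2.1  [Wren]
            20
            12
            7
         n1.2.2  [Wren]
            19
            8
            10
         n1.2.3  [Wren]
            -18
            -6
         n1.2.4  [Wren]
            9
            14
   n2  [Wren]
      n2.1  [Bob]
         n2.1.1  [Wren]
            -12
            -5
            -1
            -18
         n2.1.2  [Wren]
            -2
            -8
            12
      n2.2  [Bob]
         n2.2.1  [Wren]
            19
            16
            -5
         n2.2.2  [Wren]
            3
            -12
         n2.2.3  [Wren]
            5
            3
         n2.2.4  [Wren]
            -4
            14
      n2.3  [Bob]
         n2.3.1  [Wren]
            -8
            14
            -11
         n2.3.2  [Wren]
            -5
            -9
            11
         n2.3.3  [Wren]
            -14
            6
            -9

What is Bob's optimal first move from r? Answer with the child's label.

n1

n1.1.1 (Wren): max(-9, 0, -11, 6) = 6
n1.1.2 (Wren): max(10, 0) = 10
n1.1.3 (Wren): max(-18, -15) = -15
n1.1 (Bob): min(6, 10, -15) = -15
n1.2.1 (Wren): max(20, 12, 7) = 20
n1.2.2 (Wren): max(19, 8, 10) = 19
n1.2.3 (Wren): max(-18, -6) = -6
n1.2.4 (Wren): max(9, 14) = 14
n1.2 (Bob): min(20, 19, -6, 14) = -6
n1 (Wren): max(-15, -6) = -6
n2.1.1 (Wren): max(-12, -5, -1, -18) = -1
n2.1.2 (Wren): max(-2, -8, 12) = 12
n2.1 (Bob): min(-1, 12) = -1
n2.2.1 (Wren): max(19, 16, -5) = 19
n2.2.2 (Wren): max(3, -12) = 3
n2.2.3 (Wren): max(5, 3) = 5
n2.2.4 (Wren): max(-4, 14) = 14
n2.2 (Bob): min(19, 3, 5, 14) = 3
n2.3.1 (Wren): max(-8, 14, -11) = 14
n2.3.2 (Wren): max(-5, -9, 11) = 11
n2.3.3 (Wren): max(-14, 6, -9) = 6
n2.3 (Bob): min(14, 11, 6) = 6
n2 (Wren): max(-1, 3, 6) = 6
r (Bob): min(-6, 6) = -6
Bob at r wants the lowest of {n1=-6, n2=6}, so chooses n1.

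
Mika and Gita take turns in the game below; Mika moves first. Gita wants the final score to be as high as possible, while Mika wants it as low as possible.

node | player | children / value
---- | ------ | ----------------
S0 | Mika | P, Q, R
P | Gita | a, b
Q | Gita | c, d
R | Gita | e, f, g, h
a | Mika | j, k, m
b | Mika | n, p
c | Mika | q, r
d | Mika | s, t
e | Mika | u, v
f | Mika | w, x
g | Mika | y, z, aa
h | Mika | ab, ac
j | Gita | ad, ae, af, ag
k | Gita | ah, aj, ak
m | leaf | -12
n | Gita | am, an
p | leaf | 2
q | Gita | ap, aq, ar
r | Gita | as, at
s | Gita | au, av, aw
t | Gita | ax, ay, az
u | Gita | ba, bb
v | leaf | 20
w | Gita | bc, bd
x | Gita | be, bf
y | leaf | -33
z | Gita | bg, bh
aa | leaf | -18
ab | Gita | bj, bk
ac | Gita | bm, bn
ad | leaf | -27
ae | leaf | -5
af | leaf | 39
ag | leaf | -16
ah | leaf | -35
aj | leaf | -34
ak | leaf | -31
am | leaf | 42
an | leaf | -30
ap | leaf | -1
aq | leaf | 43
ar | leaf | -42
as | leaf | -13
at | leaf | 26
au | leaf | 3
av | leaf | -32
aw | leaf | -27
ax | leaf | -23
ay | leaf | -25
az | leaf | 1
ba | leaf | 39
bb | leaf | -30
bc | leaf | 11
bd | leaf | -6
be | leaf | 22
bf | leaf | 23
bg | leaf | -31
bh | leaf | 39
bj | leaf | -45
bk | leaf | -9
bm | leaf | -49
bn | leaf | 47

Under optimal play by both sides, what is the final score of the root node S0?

j (Gita): max(-27, -5, 39, -16) = 39
k (Gita): max(-35, -34, -31) = -31
a (Mika): min(39, -31, -12) = -31
n (Gita): max(42, -30) = 42
b (Mika): min(42, 2) = 2
P (Gita): max(-31, 2) = 2
q (Gita): max(-1, 43, -42) = 43
r (Gita): max(-13, 26) = 26
c (Mika): min(43, 26) = 26
s (Gita): max(3, -32, -27) = 3
t (Gita): max(-23, -25, 1) = 1
d (Mika): min(3, 1) = 1
Q (Gita): max(26, 1) = 26
u (Gita): max(39, -30) = 39
e (Mika): min(39, 20) = 20
w (Gita): max(11, -6) = 11
x (Gita): max(22, 23) = 23
f (Mika): min(11, 23) = 11
z (Gita): max(-31, 39) = 39
g (Mika): min(-33, 39, -18) = -33
ab (Gita): max(-45, -9) = -9
ac (Gita): max(-49, 47) = 47
h (Mika): min(-9, 47) = -9
R (Gita): max(20, 11, -33, -9) = 20
S0 (Mika): min(2, 26, 20) = 2

2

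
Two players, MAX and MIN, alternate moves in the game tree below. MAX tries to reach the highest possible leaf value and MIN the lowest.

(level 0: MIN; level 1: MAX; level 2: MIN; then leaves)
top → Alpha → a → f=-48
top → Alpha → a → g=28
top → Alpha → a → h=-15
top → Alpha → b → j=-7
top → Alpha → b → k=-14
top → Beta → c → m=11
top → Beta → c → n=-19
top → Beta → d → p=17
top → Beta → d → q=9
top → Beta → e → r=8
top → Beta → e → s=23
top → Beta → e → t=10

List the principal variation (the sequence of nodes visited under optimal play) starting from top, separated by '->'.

a (MIN): min(-48, 28, -15) = -48
b (MIN): min(-7, -14) = -14
Alpha (MAX): max(-48, -14) = -14
c (MIN): min(11, -19) = -19
d (MIN): min(17, 9) = 9
e (MIN): min(8, 23, 10) = 8
Beta (MAX): max(-19, 9, 8) = 9
top (MIN): min(-14, 9) = -14
At top, MIN picks Alpha (lowest: -14).
At Alpha, MAX picks b (highest: -14).
At b, MIN picks k (lowest: -14).
Terminal value -14.

top -> Alpha -> b -> k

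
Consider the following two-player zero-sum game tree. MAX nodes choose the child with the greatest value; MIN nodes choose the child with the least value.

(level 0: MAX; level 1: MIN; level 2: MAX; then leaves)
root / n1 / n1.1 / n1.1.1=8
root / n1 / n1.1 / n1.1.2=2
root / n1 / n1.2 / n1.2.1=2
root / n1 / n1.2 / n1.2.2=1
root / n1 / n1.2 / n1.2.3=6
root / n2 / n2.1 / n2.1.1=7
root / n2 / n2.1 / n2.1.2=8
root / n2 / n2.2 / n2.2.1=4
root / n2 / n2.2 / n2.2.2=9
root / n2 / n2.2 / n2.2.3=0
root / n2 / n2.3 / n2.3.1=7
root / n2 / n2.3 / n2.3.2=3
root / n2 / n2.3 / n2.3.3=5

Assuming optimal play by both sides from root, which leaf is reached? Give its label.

n2.3.1

n1.1 (MAX): max(8, 2) = 8
n1.2 (MAX): max(2, 1, 6) = 6
n1 (MIN): min(8, 6) = 6
n2.1 (MAX): max(7, 8) = 8
n2.2 (MAX): max(4, 9, 0) = 9
n2.3 (MAX): max(7, 3, 5) = 7
n2 (MIN): min(8, 9, 7) = 7
root (MAX): max(6, 7) = 7
At root, MAX picks n2 (highest: 7).
At n2, MIN picks n2.3 (lowest: 7).
At n2.3, MAX picks n2.3.1 (highest: 7).
Terminal value 7.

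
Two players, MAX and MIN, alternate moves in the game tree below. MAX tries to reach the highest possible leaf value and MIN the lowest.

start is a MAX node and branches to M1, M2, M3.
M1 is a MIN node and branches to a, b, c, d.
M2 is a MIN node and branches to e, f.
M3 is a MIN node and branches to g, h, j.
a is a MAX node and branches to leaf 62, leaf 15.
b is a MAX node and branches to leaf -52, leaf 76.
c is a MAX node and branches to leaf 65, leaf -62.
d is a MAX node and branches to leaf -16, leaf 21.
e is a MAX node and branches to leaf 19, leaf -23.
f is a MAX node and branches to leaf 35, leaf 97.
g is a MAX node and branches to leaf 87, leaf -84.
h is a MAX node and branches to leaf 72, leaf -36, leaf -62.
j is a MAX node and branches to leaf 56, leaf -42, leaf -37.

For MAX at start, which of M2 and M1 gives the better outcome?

M1

e (MAX): max(19, -23) = 19
f (MAX): max(35, 97) = 97
M2 (MIN): min(19, 97) = 19
a (MAX): max(62, 15) = 62
b (MAX): max(-52, 76) = 76
c (MAX): max(65, -62) = 65
d (MAX): max(-16, 21) = 21
M1 (MIN): min(62, 76, 65, 21) = 21
MAX prefers the higher value; M2=19, M1=21. M1 is better since 21 > 19.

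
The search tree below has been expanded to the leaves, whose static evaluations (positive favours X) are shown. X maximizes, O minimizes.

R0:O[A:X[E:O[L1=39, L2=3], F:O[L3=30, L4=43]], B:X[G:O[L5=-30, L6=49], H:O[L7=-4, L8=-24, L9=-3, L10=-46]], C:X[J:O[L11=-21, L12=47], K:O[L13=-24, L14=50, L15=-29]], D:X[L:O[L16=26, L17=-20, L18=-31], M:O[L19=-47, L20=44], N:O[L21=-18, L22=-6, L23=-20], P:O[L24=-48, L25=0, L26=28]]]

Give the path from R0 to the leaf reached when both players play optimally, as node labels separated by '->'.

R0 -> B -> G -> L5

E (O): min(39, 3) = 3
F (O): min(30, 43) = 30
A (X): max(3, 30) = 30
G (O): min(-30, 49) = -30
H (O): min(-4, -24, -3, -46) = -46
B (X): max(-30, -46) = -30
J (O): min(-21, 47) = -21
K (O): min(-24, 50, -29) = -29
C (X): max(-21, -29) = -21
L (O): min(26, -20, -31) = -31
M (O): min(-47, 44) = -47
N (O): min(-18, -6, -20) = -20
P (O): min(-48, 0, 28) = -48
D (X): max(-31, -47, -20, -48) = -20
R0 (O): min(30, -30, -21, -20) = -30
At R0, O picks B (lowest: -30).
At B, X picks G (highest: -30).
At G, O picks L5 (lowest: -30).
Terminal value -30.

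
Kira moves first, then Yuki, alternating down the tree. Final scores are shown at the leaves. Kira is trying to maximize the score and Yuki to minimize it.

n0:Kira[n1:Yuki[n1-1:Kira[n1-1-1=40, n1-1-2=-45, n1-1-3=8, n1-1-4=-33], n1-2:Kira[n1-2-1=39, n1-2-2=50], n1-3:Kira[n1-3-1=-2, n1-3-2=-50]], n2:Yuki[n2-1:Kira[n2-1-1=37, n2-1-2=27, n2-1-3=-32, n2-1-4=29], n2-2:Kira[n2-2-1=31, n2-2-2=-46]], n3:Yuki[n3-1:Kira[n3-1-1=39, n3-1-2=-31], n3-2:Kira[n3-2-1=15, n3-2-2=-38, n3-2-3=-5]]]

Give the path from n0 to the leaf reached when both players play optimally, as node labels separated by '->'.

n1-1 (Kira): max(40, -45, 8, -33) = 40
n1-2 (Kira): max(39, 50) = 50
n1-3 (Kira): max(-2, -50) = -2
n1 (Yuki): min(40, 50, -2) = -2
n2-1 (Kira): max(37, 27, -32, 29) = 37
n2-2 (Kira): max(31, -46) = 31
n2 (Yuki): min(37, 31) = 31
n3-1 (Kira): max(39, -31) = 39
n3-2 (Kira): max(15, -38, -5) = 15
n3 (Yuki): min(39, 15) = 15
n0 (Kira): max(-2, 31, 15) = 31
At n0, Kira picks n2 (highest: 31).
At n2, Yuki picks n2-2 (lowest: 31).
At n2-2, Kira picks n2-2-1 (highest: 31).
Terminal value 31.

n0 -> n2 -> n2-2 -> n2-2-1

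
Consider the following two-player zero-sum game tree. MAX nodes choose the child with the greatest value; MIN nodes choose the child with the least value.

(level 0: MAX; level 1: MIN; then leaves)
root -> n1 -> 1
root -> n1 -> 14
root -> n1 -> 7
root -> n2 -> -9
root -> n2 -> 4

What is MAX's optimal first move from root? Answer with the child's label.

n1 (MIN): min(1, 14, 7) = 1
n2 (MIN): min(-9, 4) = -9
root (MAX): max(1, -9) = 1
MAX at root wants the highest of {n1=1, n2=-9}, so chooses n1.

n1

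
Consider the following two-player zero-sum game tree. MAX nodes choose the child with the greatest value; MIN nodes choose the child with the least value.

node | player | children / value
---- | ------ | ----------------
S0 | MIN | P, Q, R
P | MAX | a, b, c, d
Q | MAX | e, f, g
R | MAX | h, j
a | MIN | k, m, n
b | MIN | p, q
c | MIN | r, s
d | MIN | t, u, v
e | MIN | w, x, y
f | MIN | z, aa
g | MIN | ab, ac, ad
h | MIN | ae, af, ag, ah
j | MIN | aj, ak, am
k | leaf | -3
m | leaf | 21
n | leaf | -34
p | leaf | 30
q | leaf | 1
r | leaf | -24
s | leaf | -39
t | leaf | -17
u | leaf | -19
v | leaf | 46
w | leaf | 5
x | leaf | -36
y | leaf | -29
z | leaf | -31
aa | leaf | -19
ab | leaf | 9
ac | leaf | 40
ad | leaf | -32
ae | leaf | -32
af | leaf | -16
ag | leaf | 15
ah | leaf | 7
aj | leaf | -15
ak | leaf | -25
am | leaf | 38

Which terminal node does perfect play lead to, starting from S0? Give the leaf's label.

a (MIN): min(-3, 21, -34) = -34
b (MIN): min(30, 1) = 1
c (MIN): min(-24, -39) = -39
d (MIN): min(-17, -19, 46) = -19
P (MAX): max(-34, 1, -39, -19) = 1
e (MIN): min(5, -36, -29) = -36
f (MIN): min(-31, -19) = -31
g (MIN): min(9, 40, -32) = -32
Q (MAX): max(-36, -31, -32) = -31
h (MIN): min(-32, -16, 15, 7) = -32
j (MIN): min(-15, -25, 38) = -25
R (MAX): max(-32, -25) = -25
S0 (MIN): min(1, -31, -25) = -31
At S0, MIN picks Q (lowest: -31).
At Q, MAX picks f (highest: -31).
At f, MIN picks z (lowest: -31).
Terminal value -31.

z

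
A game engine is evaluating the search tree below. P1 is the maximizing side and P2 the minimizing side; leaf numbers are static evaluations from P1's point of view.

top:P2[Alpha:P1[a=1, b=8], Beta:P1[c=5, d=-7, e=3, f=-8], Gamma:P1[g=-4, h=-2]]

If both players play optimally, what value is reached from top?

-2

Alpha (P1): max(1, 8) = 8
Beta (P1): max(5, -7, 3, -8) = 5
Gamma (P1): max(-4, -2) = -2
top (P2): min(8, 5, -2) = -2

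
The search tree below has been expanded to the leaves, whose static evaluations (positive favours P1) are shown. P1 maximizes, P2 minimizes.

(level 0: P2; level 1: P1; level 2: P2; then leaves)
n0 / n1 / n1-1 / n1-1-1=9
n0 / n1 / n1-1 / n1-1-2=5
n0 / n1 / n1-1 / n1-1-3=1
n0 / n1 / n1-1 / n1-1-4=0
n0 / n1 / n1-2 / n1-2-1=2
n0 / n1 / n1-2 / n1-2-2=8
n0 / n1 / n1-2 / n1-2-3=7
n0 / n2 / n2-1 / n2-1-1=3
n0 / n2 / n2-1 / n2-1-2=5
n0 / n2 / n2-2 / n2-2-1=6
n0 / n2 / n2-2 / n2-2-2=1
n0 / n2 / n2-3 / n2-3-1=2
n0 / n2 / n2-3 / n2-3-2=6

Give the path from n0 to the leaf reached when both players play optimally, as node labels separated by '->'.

n0 -> n1 -> n1-2 -> n1-2-1

n1-1 (P2): min(9, 5, 1, 0) = 0
n1-2 (P2): min(2, 8, 7) = 2
n1 (P1): max(0, 2) = 2
n2-1 (P2): min(3, 5) = 3
n2-2 (P2): min(6, 1) = 1
n2-3 (P2): min(2, 6) = 2
n2 (P1): max(3, 1, 2) = 3
n0 (P2): min(2, 3) = 2
At n0, P2 picks n1 (lowest: 2).
At n1, P1 picks n1-2 (highest: 2).
At n1-2, P2 picks n1-2-1 (lowest: 2).
Terminal value 2.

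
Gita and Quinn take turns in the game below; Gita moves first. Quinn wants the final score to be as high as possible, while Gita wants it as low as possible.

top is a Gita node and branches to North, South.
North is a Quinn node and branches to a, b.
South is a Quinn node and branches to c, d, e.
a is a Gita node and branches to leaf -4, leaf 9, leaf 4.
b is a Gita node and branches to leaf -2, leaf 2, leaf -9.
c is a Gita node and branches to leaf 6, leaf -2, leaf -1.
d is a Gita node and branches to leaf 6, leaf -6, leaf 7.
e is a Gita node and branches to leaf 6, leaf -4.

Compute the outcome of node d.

d (Gita): min(6, -6, 7) = -6

-6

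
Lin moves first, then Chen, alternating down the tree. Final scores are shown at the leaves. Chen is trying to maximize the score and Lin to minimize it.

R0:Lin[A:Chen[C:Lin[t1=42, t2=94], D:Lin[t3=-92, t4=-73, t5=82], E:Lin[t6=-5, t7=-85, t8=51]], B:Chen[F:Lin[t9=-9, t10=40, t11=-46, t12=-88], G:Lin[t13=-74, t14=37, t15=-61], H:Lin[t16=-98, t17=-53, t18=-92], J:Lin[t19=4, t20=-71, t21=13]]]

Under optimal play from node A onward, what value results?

C (Lin): min(42, 94) = 42
D (Lin): min(-92, -73, 82) = -92
E (Lin): min(-5, -85, 51) = -85
A (Chen): max(42, -92, -85) = 42

42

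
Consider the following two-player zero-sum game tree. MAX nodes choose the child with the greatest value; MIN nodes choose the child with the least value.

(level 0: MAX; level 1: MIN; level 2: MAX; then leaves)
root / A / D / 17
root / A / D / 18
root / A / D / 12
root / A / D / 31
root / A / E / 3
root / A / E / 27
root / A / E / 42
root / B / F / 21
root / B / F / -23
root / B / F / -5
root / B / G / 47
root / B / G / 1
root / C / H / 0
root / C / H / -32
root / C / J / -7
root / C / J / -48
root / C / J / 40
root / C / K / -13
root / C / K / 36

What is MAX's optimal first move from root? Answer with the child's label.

D (MAX): max(17, 18, 12, 31) = 31
E (MAX): max(3, 27, 42) = 42
A (MIN): min(31, 42) = 31
F (MAX): max(21, -23, -5) = 21
G (MAX): max(47, 1) = 47
B (MIN): min(21, 47) = 21
H (MAX): max(0, -32) = 0
J (MAX): max(-7, -48, 40) = 40
K (MAX): max(-13, 36) = 36
C (MIN): min(0, 40, 36) = 0
root (MAX): max(31, 21, 0) = 31
MAX at root wants the highest of {A=31, B=21, C=0}, so chooses A.

A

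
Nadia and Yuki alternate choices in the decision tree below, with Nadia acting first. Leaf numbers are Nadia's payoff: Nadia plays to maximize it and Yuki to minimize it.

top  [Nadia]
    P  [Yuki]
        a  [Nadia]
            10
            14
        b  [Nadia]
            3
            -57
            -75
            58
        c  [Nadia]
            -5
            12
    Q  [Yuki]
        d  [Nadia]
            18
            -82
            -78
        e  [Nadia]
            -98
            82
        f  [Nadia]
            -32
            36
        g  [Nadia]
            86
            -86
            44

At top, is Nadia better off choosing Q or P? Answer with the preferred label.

Q

d (Nadia): max(18, -82, -78) = 18
e (Nadia): max(-98, 82) = 82
f (Nadia): max(-32, 36) = 36
g (Nadia): max(86, -86, 44) = 86
Q (Yuki): min(18, 82, 36, 86) = 18
a (Nadia): max(10, 14) = 14
b (Nadia): max(3, -57, -75, 58) = 58
c (Nadia): max(-5, 12) = 12
P (Yuki): min(14, 58, 12) = 12
Nadia prefers the higher value; Q=18, P=12. Q is better since 18 > 12.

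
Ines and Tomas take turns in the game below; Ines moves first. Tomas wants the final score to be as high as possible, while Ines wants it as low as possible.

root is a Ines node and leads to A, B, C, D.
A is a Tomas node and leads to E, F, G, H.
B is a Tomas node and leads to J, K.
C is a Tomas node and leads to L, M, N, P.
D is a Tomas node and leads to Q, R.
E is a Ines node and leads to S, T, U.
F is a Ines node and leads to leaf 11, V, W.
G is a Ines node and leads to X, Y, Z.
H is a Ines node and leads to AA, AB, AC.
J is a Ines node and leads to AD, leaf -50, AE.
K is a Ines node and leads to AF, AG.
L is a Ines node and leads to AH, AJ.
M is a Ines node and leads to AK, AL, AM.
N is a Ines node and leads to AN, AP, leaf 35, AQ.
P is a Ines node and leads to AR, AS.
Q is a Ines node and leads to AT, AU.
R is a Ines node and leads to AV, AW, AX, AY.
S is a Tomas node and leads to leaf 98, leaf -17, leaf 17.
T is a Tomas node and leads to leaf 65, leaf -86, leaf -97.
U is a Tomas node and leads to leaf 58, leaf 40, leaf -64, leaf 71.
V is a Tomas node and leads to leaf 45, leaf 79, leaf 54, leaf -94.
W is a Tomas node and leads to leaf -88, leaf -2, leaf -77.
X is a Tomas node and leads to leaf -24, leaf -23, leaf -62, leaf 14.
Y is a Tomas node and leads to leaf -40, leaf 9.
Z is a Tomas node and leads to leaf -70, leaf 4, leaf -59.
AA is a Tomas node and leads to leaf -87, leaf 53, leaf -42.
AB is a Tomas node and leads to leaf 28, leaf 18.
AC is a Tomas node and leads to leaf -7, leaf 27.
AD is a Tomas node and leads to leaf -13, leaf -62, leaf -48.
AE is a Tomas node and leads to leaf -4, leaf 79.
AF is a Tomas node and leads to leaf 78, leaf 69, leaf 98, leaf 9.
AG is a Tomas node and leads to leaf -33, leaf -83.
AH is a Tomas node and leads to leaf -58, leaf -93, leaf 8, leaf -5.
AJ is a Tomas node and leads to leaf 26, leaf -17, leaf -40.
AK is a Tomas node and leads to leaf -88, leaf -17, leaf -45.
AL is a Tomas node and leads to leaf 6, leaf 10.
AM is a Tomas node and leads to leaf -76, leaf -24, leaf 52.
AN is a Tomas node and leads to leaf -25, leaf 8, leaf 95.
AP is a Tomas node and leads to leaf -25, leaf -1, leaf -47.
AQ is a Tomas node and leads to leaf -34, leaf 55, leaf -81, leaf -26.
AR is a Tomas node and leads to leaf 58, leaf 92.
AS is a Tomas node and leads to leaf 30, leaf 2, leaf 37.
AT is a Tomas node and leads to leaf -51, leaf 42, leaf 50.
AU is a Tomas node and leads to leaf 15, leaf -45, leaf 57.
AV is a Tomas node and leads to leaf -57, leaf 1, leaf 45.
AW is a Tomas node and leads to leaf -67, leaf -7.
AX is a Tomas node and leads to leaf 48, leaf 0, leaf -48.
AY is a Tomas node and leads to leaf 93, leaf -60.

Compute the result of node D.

50

AT (Tomas): max(-51, 42, 50) = 50
AU (Tomas): max(15, -45, 57) = 57
Q (Ines): min(50, 57) = 50
AV (Tomas): max(-57, 1, 45) = 45
AW (Tomas): max(-67, -7) = -7
AX (Tomas): max(48, 0, -48) = 48
AY (Tomas): max(93, -60) = 93
R (Ines): min(45, -7, 48, 93) = -7
D (Tomas): max(50, -7) = 50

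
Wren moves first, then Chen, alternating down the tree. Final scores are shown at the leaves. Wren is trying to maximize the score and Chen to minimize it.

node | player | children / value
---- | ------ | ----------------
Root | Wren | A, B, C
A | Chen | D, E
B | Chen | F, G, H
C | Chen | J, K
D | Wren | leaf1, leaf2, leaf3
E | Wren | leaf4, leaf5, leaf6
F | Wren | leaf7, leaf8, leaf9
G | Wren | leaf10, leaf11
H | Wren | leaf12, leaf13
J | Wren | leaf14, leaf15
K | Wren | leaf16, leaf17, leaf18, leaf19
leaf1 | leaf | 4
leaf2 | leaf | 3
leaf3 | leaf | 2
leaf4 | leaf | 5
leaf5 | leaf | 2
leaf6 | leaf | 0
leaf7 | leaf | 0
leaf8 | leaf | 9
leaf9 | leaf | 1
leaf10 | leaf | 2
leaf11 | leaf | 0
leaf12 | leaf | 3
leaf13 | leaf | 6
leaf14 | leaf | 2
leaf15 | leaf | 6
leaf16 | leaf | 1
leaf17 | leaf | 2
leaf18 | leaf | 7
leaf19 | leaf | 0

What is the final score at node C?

J (Wren): max(2, 6) = 6
K (Wren): max(1, 2, 7, 0) = 7
C (Chen): min(6, 7) = 6

6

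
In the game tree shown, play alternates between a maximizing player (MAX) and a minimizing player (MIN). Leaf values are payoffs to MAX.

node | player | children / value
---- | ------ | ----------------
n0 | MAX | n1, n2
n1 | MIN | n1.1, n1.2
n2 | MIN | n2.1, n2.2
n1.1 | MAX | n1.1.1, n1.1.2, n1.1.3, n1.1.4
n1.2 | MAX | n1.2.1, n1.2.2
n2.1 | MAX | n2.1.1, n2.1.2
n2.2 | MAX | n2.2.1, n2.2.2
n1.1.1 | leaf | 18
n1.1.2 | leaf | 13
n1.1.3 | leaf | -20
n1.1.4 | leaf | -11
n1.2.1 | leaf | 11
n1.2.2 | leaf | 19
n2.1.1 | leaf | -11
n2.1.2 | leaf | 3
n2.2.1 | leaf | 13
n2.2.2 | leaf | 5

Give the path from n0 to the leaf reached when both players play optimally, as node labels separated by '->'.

n1.1 (MAX): max(18, 13, -20, -11) = 18
n1.2 (MAX): max(11, 19) = 19
n1 (MIN): min(18, 19) = 18
n2.1 (MAX): max(-11, 3) = 3
n2.2 (MAX): max(13, 5) = 13
n2 (MIN): min(3, 13) = 3
n0 (MAX): max(18, 3) = 18
At n0, MAX picks n1 (highest: 18).
At n1, MIN picks n1.1 (lowest: 18).
At n1.1, MAX picks n1.1.1 (highest: 18).
Terminal value 18.

n0 -> n1 -> n1.1 -> n1.1.1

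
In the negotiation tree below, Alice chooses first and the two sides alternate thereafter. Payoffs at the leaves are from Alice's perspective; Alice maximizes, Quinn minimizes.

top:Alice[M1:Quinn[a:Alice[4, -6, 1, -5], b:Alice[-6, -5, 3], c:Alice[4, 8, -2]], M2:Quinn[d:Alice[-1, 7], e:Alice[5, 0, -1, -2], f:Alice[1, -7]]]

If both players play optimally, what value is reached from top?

3

a (Alice): max(4, -6, 1, -5) = 4
b (Alice): max(-6, -5, 3) = 3
c (Alice): max(4, 8, -2) = 8
M1 (Quinn): min(4, 3, 8) = 3
d (Alice): max(-1, 7) = 7
e (Alice): max(5, 0, -1, -2) = 5
f (Alice): max(1, -7) = 1
M2 (Quinn): min(7, 5, 1) = 1
top (Alice): max(3, 1) = 3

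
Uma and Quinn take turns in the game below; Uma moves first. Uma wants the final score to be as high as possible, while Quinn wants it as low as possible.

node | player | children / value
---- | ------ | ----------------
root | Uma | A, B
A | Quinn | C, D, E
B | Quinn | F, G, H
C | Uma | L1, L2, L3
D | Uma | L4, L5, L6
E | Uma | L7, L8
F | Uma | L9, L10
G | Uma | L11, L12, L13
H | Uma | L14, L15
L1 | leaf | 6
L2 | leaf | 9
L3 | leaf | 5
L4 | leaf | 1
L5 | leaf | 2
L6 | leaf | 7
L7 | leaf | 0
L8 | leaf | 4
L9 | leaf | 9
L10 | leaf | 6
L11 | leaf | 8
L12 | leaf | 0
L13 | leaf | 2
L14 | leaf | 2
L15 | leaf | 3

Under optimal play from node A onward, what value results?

C (Uma): max(6, 9, 5) = 9
D (Uma): max(1, 2, 7) = 7
E (Uma): max(0, 4) = 4
A (Quinn): min(9, 7, 4) = 4

4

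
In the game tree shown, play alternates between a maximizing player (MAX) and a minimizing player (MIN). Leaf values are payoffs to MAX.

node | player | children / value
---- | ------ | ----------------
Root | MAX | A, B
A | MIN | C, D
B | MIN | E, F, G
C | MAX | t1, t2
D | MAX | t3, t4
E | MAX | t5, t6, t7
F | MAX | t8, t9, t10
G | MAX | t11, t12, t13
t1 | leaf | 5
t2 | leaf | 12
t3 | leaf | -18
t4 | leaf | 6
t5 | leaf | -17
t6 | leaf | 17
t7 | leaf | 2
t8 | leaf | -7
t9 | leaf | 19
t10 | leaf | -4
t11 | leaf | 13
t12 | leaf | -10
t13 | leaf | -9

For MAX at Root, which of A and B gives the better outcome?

C (MAX): max(5, 12) = 12
D (MAX): max(-18, 6) = 6
A (MIN): min(12, 6) = 6
E (MAX): max(-17, 17, 2) = 17
F (MAX): max(-7, 19, -4) = 19
G (MAX): max(13, -10, -9) = 13
B (MIN): min(17, 19, 13) = 13
MAX prefers the higher value; A=6, B=13. B is better since 13 > 6.

B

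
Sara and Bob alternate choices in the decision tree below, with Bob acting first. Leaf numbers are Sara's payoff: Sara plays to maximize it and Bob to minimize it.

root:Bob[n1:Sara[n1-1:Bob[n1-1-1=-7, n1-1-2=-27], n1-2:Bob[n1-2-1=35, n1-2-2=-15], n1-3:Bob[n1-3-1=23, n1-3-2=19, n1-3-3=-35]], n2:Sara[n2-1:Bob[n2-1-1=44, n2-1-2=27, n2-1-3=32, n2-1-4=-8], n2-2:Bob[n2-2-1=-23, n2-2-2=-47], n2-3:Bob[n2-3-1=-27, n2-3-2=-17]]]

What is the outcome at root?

-15

n1-1 (Bob): min(-7, -27) = -27
n1-2 (Bob): min(35, -15) = -15
n1-3 (Bob): min(23, 19, -35) = -35
n1 (Sara): max(-27, -15, -35) = -15
n2-1 (Bob): min(44, 27, 32, -8) = -8
n2-2 (Bob): min(-23, -47) = -47
n2-3 (Bob): min(-27, -17) = -27
n2 (Sara): max(-8, -47, -27) = -8
root (Bob): min(-15, -8) = -15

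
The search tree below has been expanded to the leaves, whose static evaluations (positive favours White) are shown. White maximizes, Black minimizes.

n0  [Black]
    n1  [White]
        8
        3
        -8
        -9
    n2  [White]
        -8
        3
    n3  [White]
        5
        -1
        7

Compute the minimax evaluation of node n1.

n1 (White): max(8, 3, -8, -9) = 8

8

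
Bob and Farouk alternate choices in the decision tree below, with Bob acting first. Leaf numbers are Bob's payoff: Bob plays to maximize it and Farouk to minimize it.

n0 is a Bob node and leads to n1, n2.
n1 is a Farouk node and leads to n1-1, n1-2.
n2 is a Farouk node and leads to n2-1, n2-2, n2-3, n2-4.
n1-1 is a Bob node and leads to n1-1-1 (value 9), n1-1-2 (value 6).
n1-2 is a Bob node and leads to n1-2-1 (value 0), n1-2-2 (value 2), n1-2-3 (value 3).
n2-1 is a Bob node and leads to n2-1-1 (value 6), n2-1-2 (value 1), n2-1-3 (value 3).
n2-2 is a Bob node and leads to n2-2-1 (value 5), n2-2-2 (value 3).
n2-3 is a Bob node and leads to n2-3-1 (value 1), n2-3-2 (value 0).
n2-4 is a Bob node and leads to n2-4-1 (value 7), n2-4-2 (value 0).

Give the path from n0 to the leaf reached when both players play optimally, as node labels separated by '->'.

n0 -> n1 -> n1-2 -> n1-2-3

n1-1 (Bob): max(9, 6) = 9
n1-2 (Bob): max(0, 2, 3) = 3
n1 (Farouk): min(9, 3) = 3
n2-1 (Bob): max(6, 1, 3) = 6
n2-2 (Bob): max(5, 3) = 5
n2-3 (Bob): max(1, 0) = 1
n2-4 (Bob): max(7, 0) = 7
n2 (Farouk): min(6, 5, 1, 7) = 1
n0 (Bob): max(3, 1) = 3
At n0, Bob picks n1 (highest: 3).
At n1, Farouk picks n1-2 (lowest: 3).
At n1-2, Bob picks n1-2-3 (highest: 3).
Terminal value 3.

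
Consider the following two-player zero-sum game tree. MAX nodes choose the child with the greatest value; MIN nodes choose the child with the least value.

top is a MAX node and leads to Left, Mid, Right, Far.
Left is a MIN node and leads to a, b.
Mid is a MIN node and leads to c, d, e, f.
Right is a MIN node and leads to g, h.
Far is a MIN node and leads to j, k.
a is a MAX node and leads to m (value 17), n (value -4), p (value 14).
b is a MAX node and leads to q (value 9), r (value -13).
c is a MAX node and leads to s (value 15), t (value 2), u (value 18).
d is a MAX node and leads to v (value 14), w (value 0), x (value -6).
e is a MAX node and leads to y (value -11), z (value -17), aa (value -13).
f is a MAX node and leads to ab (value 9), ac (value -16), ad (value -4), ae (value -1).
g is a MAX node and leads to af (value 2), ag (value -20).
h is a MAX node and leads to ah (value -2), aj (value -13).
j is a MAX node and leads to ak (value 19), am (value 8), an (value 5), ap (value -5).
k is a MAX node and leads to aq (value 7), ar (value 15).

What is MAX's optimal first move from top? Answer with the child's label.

a (MAX): max(17, -4, 14) = 17
b (MAX): max(9, -13) = 9
Left (MIN): min(17, 9) = 9
c (MAX): max(15, 2, 18) = 18
d (MAX): max(14, 0, -6) = 14
e (MAX): max(-11, -17, -13) = -11
f (MAX): max(9, -16, -4, -1) = 9
Mid (MIN): min(18, 14, -11, 9) = -11
g (MAX): max(2, -20) = 2
h (MAX): max(-2, -13) = -2
Right (MIN): min(2, -2) = -2
j (MAX): max(19, 8, 5, -5) = 19
k (MAX): max(7, 15) = 15
Far (MIN): min(19, 15) = 15
top (MAX): max(9, -11, -2, 15) = 15
MAX at top wants the highest of {Left=9, Mid=-11, Right=-2, Far=15}, so chooses Far.

Far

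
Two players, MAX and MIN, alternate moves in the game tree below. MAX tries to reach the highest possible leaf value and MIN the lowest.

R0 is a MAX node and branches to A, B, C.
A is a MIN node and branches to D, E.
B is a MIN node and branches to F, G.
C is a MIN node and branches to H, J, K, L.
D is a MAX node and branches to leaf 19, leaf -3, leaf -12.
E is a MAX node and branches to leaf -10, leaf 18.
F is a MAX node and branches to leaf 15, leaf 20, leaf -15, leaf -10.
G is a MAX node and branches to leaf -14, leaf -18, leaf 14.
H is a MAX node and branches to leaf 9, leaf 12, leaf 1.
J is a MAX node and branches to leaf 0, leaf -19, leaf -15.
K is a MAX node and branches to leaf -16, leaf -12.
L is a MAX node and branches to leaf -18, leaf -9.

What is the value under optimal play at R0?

18

D (MAX): max(19, -3, -12) = 19
E (MAX): max(-10, 18) = 18
A (MIN): min(19, 18) = 18
F (MAX): max(15, 20, -15, -10) = 20
G (MAX): max(-14, -18, 14) = 14
B (MIN): min(20, 14) = 14
H (MAX): max(9, 12, 1) = 12
J (MAX): max(0, -19, -15) = 0
K (MAX): max(-16, -12) = -12
L (MAX): max(-18, -9) = -9
C (MIN): min(12, 0, -12, -9) = -12
R0 (MAX): max(18, 14, -12) = 18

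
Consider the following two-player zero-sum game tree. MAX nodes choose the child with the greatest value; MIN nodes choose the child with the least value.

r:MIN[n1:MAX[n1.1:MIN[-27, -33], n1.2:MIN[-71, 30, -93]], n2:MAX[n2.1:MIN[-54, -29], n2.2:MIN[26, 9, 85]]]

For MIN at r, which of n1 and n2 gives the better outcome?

n1.1 (MIN): min(-27, -33) = -33
n1.2 (MIN): min(-71, 30, -93) = -93
n1 (MAX): max(-33, -93) = -33
n2.1 (MIN): min(-54, -29) = -54
n2.2 (MIN): min(26, 9, 85) = 9
n2 (MAX): max(-54, 9) = 9
MIN prefers the lower value; n1=-33, n2=9. n1 is better since -33 < 9.

n1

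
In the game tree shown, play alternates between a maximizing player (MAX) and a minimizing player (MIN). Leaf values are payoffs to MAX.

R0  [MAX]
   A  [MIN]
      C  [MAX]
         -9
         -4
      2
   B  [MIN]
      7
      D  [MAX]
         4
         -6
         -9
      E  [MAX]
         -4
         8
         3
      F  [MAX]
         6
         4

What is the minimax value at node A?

C (MAX): max(-9, -4) = -4
A (MIN): min(-4, 2) = -4

-4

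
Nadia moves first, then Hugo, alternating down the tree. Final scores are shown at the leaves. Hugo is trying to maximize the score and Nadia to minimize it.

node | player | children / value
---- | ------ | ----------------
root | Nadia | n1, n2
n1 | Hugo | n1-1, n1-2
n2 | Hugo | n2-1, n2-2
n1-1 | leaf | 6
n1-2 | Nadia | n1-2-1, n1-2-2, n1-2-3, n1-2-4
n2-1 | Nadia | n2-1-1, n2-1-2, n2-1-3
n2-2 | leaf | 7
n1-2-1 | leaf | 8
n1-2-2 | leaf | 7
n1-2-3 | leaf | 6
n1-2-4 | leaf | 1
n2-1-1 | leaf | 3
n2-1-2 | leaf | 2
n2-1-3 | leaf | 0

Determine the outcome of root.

6

n1-2 (Nadia): min(8, 7, 6, 1) = 1
n1 (Hugo): max(6, 1) = 6
n2-1 (Nadia): min(3, 2, 0) = 0
n2 (Hugo): max(0, 7) = 7
root (Nadia): min(6, 7) = 6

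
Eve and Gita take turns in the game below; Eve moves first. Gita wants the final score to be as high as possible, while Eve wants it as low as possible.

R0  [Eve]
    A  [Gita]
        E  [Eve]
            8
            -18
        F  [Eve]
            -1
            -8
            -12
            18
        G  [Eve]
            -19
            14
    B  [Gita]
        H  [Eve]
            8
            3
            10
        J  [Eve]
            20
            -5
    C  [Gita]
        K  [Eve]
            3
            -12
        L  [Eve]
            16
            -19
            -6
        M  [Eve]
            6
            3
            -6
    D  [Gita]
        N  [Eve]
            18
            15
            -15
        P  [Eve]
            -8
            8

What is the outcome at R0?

E (Eve): min(8, -18) = -18
F (Eve): min(-1, -8, -12, 18) = -12
G (Eve): min(-19, 14) = -19
A (Gita): max(-18, -12, -19) = -12
H (Eve): min(8, 3, 10) = 3
J (Eve): min(20, -5) = -5
B (Gita): max(3, -5) = 3
K (Eve): min(3, -12) = -12
L (Eve): min(16, -19, -6) = -19
M (Eve): min(6, 3, -6) = -6
C (Gita): max(-12, -19, -6) = -6
N (Eve): min(18, 15, -15) = -15
P (Eve): min(-8, 8) = -8
D (Gita): max(-15, -8) = -8
R0 (Eve): min(-12, 3, -6, -8) = -12

-12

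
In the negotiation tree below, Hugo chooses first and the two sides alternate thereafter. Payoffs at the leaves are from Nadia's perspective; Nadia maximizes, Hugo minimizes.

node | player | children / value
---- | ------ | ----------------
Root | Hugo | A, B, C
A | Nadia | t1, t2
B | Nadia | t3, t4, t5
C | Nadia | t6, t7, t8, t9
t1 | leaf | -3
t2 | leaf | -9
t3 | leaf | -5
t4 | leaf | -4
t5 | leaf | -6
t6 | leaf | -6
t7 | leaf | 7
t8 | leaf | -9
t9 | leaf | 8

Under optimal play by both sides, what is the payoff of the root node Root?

A (Nadia): max(-3, -9) = -3
B (Nadia): max(-5, -4, -6) = -4
C (Nadia): max(-6, 7, -9, 8) = 8
Root (Hugo): min(-3, -4, 8) = -4

-4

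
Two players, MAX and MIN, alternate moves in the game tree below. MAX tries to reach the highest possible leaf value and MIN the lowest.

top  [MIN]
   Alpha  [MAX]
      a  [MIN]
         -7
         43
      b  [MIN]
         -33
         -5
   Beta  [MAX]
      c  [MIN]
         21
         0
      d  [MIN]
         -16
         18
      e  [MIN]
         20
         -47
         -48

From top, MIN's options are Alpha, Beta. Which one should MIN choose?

a (MIN): min(-7, 43) = -7
b (MIN): min(-33, -5) = -33
Alpha (MAX): max(-7, -33) = -7
c (MIN): min(21, 0) = 0
d (MIN): min(-16, 18) = -16
e (MIN): min(20, -47, -48) = -48
Beta (MAX): max(0, -16, -48) = 0
top (MIN): min(-7, 0) = -7
MIN at top wants the lowest of {Alpha=-7, Beta=0}, so chooses Alpha.

Alpha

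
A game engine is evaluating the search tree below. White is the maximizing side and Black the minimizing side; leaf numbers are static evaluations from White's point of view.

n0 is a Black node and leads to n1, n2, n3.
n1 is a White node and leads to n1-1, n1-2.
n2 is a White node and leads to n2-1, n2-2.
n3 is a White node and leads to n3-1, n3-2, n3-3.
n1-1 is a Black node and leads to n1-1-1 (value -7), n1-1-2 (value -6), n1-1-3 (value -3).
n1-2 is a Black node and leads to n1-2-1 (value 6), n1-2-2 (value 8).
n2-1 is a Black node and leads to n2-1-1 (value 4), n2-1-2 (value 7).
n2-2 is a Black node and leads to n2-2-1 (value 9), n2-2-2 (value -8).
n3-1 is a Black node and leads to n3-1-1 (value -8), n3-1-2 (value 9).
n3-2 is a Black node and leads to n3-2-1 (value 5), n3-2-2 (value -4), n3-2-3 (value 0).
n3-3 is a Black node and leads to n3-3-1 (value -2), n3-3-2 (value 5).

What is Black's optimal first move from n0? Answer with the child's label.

n3

n1-1 (Black): min(-7, -6, -3) = -7
n1-2 (Black): min(6, 8) = 6
n1 (White): max(-7, 6) = 6
n2-1 (Black): min(4, 7) = 4
n2-2 (Black): min(9, -8) = -8
n2 (White): max(4, -8) = 4
n3-1 (Black): min(-8, 9) = -8
n3-2 (Black): min(5, -4, 0) = -4
n3-3 (Black): min(-2, 5) = -2
n3 (White): max(-8, -4, -2) = -2
n0 (Black): min(6, 4, -2) = -2
Black at n0 wants the lowest of {n1=6, n2=4, n3=-2}, so chooses n3.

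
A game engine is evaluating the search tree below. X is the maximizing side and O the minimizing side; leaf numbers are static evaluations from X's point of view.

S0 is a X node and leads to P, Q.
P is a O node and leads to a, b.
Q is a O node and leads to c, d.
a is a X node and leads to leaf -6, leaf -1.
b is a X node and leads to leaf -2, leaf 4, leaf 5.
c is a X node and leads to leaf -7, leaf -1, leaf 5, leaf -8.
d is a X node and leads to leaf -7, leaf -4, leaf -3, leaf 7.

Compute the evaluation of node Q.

5

c (X): max(-7, -1, 5, -8) = 5
d (X): max(-7, -4, -3, 7) = 7
Q (O): min(5, 7) = 5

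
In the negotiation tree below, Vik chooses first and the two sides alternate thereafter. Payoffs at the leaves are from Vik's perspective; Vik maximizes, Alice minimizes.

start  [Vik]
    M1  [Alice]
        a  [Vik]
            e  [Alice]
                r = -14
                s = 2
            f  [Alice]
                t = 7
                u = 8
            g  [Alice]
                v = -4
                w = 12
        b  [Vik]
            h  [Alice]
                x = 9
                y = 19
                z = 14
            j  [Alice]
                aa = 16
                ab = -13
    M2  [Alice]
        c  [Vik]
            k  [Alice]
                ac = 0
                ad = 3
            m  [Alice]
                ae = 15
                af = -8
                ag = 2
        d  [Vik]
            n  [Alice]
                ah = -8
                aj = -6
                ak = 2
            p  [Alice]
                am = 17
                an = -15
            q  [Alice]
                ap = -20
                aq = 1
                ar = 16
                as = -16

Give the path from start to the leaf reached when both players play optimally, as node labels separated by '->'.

e (Alice): min(-14, 2) = -14
f (Alice): min(7, 8) = 7
g (Alice): min(-4, 12) = -4
a (Vik): max(-14, 7, -4) = 7
h (Alice): min(9, 19, 14) = 9
j (Alice): min(16, -13) = -13
b (Vik): max(9, -13) = 9
M1 (Alice): min(7, 9) = 7
k (Alice): min(0, 3) = 0
m (Alice): min(15, -8, 2) = -8
c (Vik): max(0, -8) = 0
n (Alice): min(-8, -6, 2) = -8
p (Alice): min(17, -15) = -15
q (Alice): min(-20, 1, 16, -16) = -20
d (Vik): max(-8, -15, -20) = -8
M2 (Alice): min(0, -8) = -8
start (Vik): max(7, -8) = 7
At start, Vik picks M1 (highest: 7).
At M1, Alice picks a (lowest: 7).
At a, Vik picks f (highest: 7).
At f, Alice picks t (lowest: 7).
Terminal value 7.

start -> M1 -> a -> f -> t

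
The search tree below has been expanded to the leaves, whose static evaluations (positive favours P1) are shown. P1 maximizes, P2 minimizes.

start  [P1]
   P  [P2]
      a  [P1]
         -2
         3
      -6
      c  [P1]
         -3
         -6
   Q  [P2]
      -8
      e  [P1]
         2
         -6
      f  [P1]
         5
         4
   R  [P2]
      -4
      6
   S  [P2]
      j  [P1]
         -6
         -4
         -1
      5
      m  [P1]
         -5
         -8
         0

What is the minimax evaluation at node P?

-6

a (P1): max(-2, 3) = 3
c (P1): max(-3, -6) = -3
P (P2): min(3, -6, -3) = -6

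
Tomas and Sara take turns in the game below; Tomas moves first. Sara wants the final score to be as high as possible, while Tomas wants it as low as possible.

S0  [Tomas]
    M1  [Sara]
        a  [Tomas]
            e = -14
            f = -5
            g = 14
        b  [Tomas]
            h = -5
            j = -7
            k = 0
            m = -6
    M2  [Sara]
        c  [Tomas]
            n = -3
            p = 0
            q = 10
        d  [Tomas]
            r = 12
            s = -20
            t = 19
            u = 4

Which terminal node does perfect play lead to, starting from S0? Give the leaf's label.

j

a (Tomas): min(-14, -5, 14) = -14
b (Tomas): min(-5, -7, 0, -6) = -7
M1 (Sara): max(-14, -7) = -7
c (Tomas): min(-3, 0, 10) = -3
d (Tomas): min(12, -20, 19, 4) = -20
M2 (Sara): max(-3, -20) = -3
S0 (Tomas): min(-7, -3) = -7
At S0, Tomas picks M1 (lowest: -7).
At M1, Sara picks b (highest: -7).
At b, Tomas picks j (lowest: -7).
Terminal value -7.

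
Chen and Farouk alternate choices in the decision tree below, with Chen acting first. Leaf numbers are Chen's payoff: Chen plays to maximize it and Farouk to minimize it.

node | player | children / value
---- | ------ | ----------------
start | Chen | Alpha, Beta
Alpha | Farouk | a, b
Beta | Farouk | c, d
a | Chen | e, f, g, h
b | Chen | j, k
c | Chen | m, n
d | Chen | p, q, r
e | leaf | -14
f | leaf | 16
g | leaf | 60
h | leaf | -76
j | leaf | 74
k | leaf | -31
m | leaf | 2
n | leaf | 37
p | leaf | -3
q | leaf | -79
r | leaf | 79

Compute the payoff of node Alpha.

60

a (Chen): max(-14, 16, 60, -76) = 60
b (Chen): max(74, -31) = 74
Alpha (Farouk): min(60, 74) = 60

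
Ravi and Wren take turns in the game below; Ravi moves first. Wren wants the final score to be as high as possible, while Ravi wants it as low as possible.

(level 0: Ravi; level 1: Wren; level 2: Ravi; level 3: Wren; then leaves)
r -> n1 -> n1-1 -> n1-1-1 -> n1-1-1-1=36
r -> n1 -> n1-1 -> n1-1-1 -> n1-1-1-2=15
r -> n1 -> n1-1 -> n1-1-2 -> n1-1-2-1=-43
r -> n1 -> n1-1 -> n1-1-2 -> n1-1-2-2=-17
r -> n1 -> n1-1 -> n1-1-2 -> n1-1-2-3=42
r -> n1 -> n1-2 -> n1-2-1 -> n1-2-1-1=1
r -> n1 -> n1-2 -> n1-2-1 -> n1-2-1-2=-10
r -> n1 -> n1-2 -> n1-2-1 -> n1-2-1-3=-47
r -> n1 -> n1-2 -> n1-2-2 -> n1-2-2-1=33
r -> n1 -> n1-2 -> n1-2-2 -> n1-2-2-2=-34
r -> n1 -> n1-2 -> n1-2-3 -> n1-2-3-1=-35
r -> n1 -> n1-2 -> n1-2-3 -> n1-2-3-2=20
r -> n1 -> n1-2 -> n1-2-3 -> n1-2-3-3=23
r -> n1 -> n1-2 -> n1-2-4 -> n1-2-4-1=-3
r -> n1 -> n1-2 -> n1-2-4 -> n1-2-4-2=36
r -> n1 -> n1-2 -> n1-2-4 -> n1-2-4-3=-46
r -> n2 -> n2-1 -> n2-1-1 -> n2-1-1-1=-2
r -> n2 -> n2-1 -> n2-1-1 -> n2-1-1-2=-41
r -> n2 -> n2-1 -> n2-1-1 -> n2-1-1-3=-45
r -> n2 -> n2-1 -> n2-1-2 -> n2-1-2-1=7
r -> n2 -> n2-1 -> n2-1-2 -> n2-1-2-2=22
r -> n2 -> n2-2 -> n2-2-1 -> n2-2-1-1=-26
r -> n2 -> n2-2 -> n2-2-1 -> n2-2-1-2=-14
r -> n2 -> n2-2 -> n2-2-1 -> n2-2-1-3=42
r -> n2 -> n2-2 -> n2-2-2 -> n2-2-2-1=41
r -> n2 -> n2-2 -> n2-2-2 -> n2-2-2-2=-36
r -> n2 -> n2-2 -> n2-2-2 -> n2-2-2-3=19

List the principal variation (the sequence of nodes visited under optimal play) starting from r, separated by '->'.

r -> n1 -> n1-1 -> n1-1-1 -> n1-1-1-1

n1-1-1 (Wren): max(36, 15) = 36
n1-1-2 (Wren): max(-43, -17, 42) = 42
n1-1 (Ravi): min(36, 42) = 36
n1-2-1 (Wren): max(1, -10, -47) = 1
n1-2-2 (Wren): max(33, -34) = 33
n1-2-3 (Wren): max(-35, 20, 23) = 23
n1-2-4 (Wren): max(-3, 36, -46) = 36
n1-2 (Ravi): min(1, 33, 23, 36) = 1
n1 (Wren): max(36, 1) = 36
n2-1-1 (Wren): max(-2, -41, -45) = -2
n2-1-2 (Wren): max(7, 22) = 22
n2-1 (Ravi): min(-2, 22) = -2
n2-2-1 (Wren): max(-26, -14, 42) = 42
n2-2-2 (Wren): max(41, -36, 19) = 41
n2-2 (Ravi): min(42, 41) = 41
n2 (Wren): max(-2, 41) = 41
r (Ravi): min(36, 41) = 36
At r, Ravi picks n1 (lowest: 36).
At n1, Wren picks n1-1 (highest: 36).
At n1-1, Ravi picks n1-1-1 (lowest: 36).
At n1-1-1, Wren picks n1-1-1-1 (highest: 36).
Terminal value 36.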